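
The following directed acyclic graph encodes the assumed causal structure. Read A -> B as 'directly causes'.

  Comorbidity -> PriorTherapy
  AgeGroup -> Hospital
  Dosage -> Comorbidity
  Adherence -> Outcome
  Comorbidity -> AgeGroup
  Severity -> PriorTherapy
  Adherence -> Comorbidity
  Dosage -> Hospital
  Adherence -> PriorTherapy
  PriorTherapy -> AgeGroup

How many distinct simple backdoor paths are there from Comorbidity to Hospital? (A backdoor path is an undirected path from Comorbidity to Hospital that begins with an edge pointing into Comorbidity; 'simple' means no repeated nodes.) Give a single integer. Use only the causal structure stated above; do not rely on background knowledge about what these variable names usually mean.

A backdoor path from Comorbidity to Hospital is any simple undirected path whose first edge points into Comorbidity (i.e. leaves Comorbidity via a parent).
Parents of Comorbidity: {Adherence, Dosage}.
Enumerating:
  P1: Comorbidity <- Dosage -> Hospital
  P2: Comorbidity <- Adherence -> PriorTherapy -> AgeGroup -> Hospital
That exhausts the simple backdoor paths. Count: 2.

2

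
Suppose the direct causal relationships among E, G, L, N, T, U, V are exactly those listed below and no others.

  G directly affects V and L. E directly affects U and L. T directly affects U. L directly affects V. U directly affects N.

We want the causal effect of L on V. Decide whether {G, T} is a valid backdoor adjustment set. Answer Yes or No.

Backdoor paths from L to V (paths whose first edge points into L):
  P1: L <- G -> V
Condition 1 (no descendant of L in the set): holds — descendants of L are {V}; none are in {G, T}.
Condition 2 (every backdoor path blocked by {G, T}):
  P1: blocked at fork node G ∈ conditioning set.
{G, T} satisfies the backdoor criterion.

Yes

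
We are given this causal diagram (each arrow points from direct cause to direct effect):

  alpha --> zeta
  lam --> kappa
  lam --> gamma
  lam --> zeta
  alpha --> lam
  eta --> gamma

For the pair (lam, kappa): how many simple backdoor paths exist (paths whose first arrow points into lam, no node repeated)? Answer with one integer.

0

A backdoor path from lam to kappa is any simple undirected path whose first edge points into lam (i.e. leaves lam via a parent).
Parents of lam: {alpha}.
No simple path from any parent of lam reaches kappa without revisiting lam, so there are no backdoor paths.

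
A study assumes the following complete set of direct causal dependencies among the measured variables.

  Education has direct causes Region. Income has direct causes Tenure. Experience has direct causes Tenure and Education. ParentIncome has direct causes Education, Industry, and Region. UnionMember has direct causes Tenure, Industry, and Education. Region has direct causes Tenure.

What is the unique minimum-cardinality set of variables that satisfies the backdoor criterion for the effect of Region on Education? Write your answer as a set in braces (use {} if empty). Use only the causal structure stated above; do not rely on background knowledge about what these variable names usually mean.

Variables eligible for adjustment (non-descendants of Region, excluding Region and Education): {Income, Industry, Tenure}.
Backdoor paths from Region to Education:
  P1: Region <- Tenure -> UnionMember <- Education
  P2: Region <- Tenure -> UnionMember <- Industry -> ParentIncome <- Education
  P3: Region <- Tenure -> Experience <- Education
Each backdoor path contains an unconditioned collider, so every path is already blocked with the empty conditioning set:
  P1: blocked at collider UnionMember (neither it nor any descendant is in the conditioning set).
  P2: blocked at collider UnionMember (neither it nor any descendant is in the conditioning set).
  P3: blocked at collider Experience (neither it nor any descendant is in the conditioning set).
The empty set is therefore the unique smallest valid set.

{}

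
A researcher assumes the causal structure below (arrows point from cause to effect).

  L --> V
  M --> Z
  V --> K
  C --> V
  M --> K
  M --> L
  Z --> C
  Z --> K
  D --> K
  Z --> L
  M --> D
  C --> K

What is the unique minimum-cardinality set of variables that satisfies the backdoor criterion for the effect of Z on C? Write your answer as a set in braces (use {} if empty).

Variables eligible for adjustment (non-descendants of Z, excluding Z and C): {D, M}.
Backdoor paths from Z to C:
  P1: Z <- M -> D -> K <- C
  P2: Z <- M -> D -> K <- V <- C
  P3: Z <- M -> L -> V <- C
  P4: Z <- M -> L -> V -> K <- C
  P5: Z <- M -> K <- C
  P6: Z <- M -> K <- V <- C
Each backdoor path contains an unconditioned collider, so every path is already blocked with the empty conditioning set:
  P1: blocked at collider K (neither it nor any descendant is in the conditioning set).
  P2: blocked at collider K (neither it nor any descendant is in the conditioning set).
  P3: blocked at collider V (neither it nor any descendant is in the conditioning set).
  P4: blocked at collider K (neither it nor any descendant is in the conditioning set).
  P5: blocked at collider K (neither it nor any descendant is in the conditioning set).
  P6: blocked at collider K (neither it nor any descendant is in the conditioning set).
The empty set is therefore the unique smallest valid set.

{}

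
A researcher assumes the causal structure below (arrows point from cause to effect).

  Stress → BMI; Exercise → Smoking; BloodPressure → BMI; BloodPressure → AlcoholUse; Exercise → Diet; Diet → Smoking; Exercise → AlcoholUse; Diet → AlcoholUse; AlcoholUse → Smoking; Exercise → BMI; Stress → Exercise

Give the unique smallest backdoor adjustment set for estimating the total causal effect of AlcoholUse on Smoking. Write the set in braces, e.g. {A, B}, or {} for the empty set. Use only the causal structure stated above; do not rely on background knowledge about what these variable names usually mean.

Variables eligible for adjustment (non-descendants of AlcoholUse, excluding AlcoholUse and Smoking): {BMI, BloodPressure, Diet, Exercise, Stress}.
Backdoor paths from AlcoholUse to Smoking:
  P1: AlcoholUse <- Exercise -> Diet -> Smoking
  P2: AlcoholUse <- Exercise -> Smoking
  P3: AlcoholUse <- BloodPressure -> BMI <- Stress -> Exercise -> Diet -> Smoking
  P4: AlcoholUse <- BloodPressure -> BMI <- Stress -> Exercise -> Smoking
  P5: AlcoholUse <- BloodPressure -> BMI <- Exercise -> Diet -> Smoking
  P6: AlcoholUse <- BloodPressure -> BMI <- Exercise -> Smoking
  P7: AlcoholUse <- Diet <- Exercise -> Smoking
  P8: AlcoholUse <- Diet -> Smoking
The empty set is not sufficient: P1 (AlcoholUse <- Exercise -> Diet -> Smoking) has no collider blocking it and no conditioned non-collider, so it is open.
Try {Diet, Exercise}:
  P1: blocked at fork node Exercise ∈ conditioning set.
  P2: blocked at fork node Exercise ∈ conditioning set.
  P3: blocked at collider BMI (neither it nor any descendant is in the conditioning set).
  P4: blocked at collider BMI (neither it nor any descendant is in the conditioning set).
  P5: blocked at collider BMI (neither it nor any descendant is in the conditioning set).
  P6: blocked at collider BMI (neither it nor any descendant is in the conditioning set).
  P7: blocked at chain node Diet ∈ conditioning set.
  P8: blocked at fork node Diet ∈ conditioning set.
{Diet, Exercise} contains no descendant of AlcoholUse and blocks every backdoor path.
Every element of {Diet, Exercise} is needed (dropping Diet leaves P8 open; dropping Exercise leaves P2 open), so no proper subset is valid.
Among all size-2 subsets of the eligible variables, only {Diet, Exercise} blocks every backdoor path, so it is the unique smallest valid adjustment set.

{Diet, Exercise}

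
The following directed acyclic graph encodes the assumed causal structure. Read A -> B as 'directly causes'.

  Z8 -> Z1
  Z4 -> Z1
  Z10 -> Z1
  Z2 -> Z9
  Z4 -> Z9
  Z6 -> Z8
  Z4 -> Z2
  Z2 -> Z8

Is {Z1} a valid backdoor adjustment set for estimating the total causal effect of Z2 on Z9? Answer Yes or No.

Backdoor paths from Z2 to Z9 (paths whose first edge points into Z2):
  P1: Z2 <- Z4 -> Z9
Condition 1 (no descendant of Z2 in the set): FAILS — Z1 is a descendant of Z2.
Condition 2 (every backdoor path blocked by {Z1}):
  P1: open — no interior node is in the conditioning set.
{Z1} does not satisfy the backdoor criterion.

No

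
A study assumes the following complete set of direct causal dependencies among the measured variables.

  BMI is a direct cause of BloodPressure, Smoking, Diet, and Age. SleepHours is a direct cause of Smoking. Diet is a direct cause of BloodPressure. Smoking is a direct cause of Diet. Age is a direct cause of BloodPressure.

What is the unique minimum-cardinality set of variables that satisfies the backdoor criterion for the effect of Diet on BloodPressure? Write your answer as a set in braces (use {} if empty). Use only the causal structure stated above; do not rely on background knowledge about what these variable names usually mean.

{BMI}

Variables eligible for adjustment (non-descendants of Diet, excluding Diet and BloodPressure): {Age, BMI, SleepHours, Smoking}.
Backdoor paths from Diet to BloodPressure:
  P1: Diet <- BMI -> Age -> BloodPressure
  P2: Diet <- BMI -> BloodPressure
  P3: Diet <- Smoking <- BMI -> Age -> BloodPressure
  P4: Diet <- Smoking <- BMI -> BloodPressure
The empty set is not sufficient: P1 (Diet <- BMI -> Age -> BloodPressure) has no collider blocking it and no conditioned non-collider, so it is open.
Try {BMI}:
  P1: blocked at fork node BMI ∈ conditioning set.
  P2: blocked at fork node BMI ∈ conditioning set.
  P3: blocked at fork node BMI ∈ conditioning set.
  P4: blocked at fork node BMI ∈ conditioning set.
{BMI} contains no descendant of Diet and blocks every backdoor path.
No other singleton works — e.g. {SleepHours} leaves P1 open — so {BMI} is the unique smallest valid adjustment set.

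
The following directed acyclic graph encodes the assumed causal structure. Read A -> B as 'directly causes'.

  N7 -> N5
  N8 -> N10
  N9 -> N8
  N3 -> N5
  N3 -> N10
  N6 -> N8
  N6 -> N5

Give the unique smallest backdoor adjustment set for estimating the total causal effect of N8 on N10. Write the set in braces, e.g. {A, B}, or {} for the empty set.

Variables eligible for adjustment (non-descendants of N8, excluding N8 and N10): {N3, N5, N6, N7, N9}.
Backdoor paths from N8 to N10:
  P1: N8 <- N6 -> N5 <- N3 -> N10
Each backdoor path contains an unconditioned collider, so every path is already blocked with the empty conditioning set:
  P1: blocked at collider N5 (neither it nor any descendant is in the conditioning set).
The empty set is therefore the unique smallest valid set.

{}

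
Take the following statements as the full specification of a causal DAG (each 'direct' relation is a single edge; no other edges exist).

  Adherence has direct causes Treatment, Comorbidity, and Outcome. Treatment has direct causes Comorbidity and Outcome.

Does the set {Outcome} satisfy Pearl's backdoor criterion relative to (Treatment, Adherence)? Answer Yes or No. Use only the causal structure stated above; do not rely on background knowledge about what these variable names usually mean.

No

Backdoor paths from Treatment to Adherence (paths whose first edge points into Treatment):
  P1: Treatment <- Outcome -> Adherence
  P2: Treatment <- Comorbidity -> Adherence
Condition 1 (no descendant of Treatment in the set): holds — descendants of Treatment are {Adherence}; none are in {Outcome}.
Condition 2 (every backdoor path blocked by {Outcome}):
  P1: blocked at fork node Outcome ∈ conditioning set.
  P2: open — no interior node is in the conditioning set.
{Outcome} does not satisfy the backdoor criterion.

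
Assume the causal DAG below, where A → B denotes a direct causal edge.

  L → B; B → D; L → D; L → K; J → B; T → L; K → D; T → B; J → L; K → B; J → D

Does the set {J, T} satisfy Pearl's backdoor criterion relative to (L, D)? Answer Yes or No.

Backdoor paths from L to D (paths whose first edge points into L):
  P1: L <- T -> B <- J -> D
  P2: L <- T -> B <- K -> D
  P3: L <- T -> B -> D
  P4: L <- J -> B <- K -> D
  P5: L <- J -> B -> D
  P6: L <- J -> D
Condition 1 (no descendant of L in the set): holds — descendants of L are {B, D, K}; none are in {J, T}.
Condition 2 (every backdoor path blocked by {J, T}):
  P1: blocked at fork node T ∈ conditioning set.
  P2: blocked at fork node T ∈ conditioning set.
  P3: blocked at fork node T ∈ conditioning set.
  P4: blocked at fork node J ∈ conditioning set.
  P5: blocked at fork node J ∈ conditioning set.
  P6: blocked at fork node J ∈ conditioning set.
{J, T} satisfies the backdoor criterion.

Yes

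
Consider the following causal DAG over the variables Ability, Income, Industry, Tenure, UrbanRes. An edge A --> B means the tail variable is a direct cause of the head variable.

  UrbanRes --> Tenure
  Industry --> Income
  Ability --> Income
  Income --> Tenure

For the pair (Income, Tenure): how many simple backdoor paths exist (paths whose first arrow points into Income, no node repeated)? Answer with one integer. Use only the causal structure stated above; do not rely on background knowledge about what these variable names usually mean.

A backdoor path from Income to Tenure is any simple undirected path whose first edge points into Income (i.e. leaves Income via a parent).
Parents of Income: {Ability, Industry}.
No simple path from any parent of Income reaches Tenure without revisiting Income, so there are no backdoor paths.

0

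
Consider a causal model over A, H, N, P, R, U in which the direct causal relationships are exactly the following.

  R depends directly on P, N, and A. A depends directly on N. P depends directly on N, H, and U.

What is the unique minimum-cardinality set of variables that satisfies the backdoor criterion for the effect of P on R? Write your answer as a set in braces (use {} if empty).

{N}

Variables eligible for adjustment (non-descendants of P, excluding P and R): {A, H, N, U}.
Backdoor paths from P to R:
  P1: P <- N -> A -> R
  P2: P <- N -> R
The empty set is not sufficient: P1 (P <- N -> A -> R) has no collider blocking it and no conditioned non-collider, so it is open.
Try {N}:
  P1: blocked at fork node N ∈ conditioning set.
  P2: blocked at fork node N ∈ conditioning set.
{N} contains no descendant of P and blocks every backdoor path.
No other singleton works — e.g. {U} leaves P1 open — so {N} is the unique smallest valid adjustment set.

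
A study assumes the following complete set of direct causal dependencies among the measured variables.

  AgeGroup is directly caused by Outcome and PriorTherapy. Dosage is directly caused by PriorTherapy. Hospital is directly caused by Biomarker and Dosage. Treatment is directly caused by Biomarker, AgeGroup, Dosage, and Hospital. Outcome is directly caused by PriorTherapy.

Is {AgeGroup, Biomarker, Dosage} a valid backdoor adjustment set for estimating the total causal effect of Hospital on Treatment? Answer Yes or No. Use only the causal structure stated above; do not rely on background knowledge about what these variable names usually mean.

Backdoor paths from Hospital to Treatment (paths whose first edge points into Hospital):
  P1: Hospital <- Biomarker -> Treatment
  P2: Hospital <- Dosage <- PriorTherapy -> Outcome -> AgeGroup -> Treatment
  P3: Hospital <- Dosage <- PriorTherapy -> AgeGroup -> Treatment
  P4: Hospital <- Dosage -> Treatment
Condition 1 (no descendant of Hospital in the set): holds — descendants of Hospital are {Treatment}; none are in {AgeGroup, Biomarker, Dosage}.
Condition 2 (every backdoor path blocked by {AgeGroup, Biomarker, Dosage}):
  P1: blocked at fork node Biomarker ∈ conditioning set.
  P2: blocked at chain node Dosage ∈ conditioning set.
  P3: blocked at chain node Dosage ∈ conditioning set.
  P4: blocked at fork node Dosage ∈ conditioning set.
{AgeGroup, Biomarker, Dosage} satisfies the backdoor criterion.

Yes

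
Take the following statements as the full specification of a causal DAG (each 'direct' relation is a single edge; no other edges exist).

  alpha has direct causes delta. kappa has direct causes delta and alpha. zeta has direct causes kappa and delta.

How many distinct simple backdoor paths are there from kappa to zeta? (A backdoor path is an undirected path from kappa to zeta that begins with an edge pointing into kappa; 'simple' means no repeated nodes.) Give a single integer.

A backdoor path from kappa to zeta is any simple undirected path whose first edge points into kappa (i.e. leaves kappa via a parent).
Parents of kappa: {alpha, delta}.
Enumerating:
  P1: kappa <- delta -> zeta
  P2: kappa <- alpha <- delta -> zeta
That exhausts the simple backdoor paths. Count: 2.

2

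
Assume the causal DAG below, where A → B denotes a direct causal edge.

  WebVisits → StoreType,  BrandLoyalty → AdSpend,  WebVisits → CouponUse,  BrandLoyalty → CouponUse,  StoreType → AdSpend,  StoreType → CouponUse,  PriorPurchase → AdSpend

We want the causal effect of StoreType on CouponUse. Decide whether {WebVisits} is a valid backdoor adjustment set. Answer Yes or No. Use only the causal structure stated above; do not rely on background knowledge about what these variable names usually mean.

Backdoor paths from StoreType to CouponUse (paths whose first edge points into StoreType):
  P1: StoreType <- WebVisits -> CouponUse
Condition 1 (no descendant of StoreType in the set): holds — descendants of StoreType are {AdSpend, CouponUse}; none are in {WebVisits}.
Condition 2 (every backdoor path blocked by {WebVisits}):
  P1: blocked at fork node WebVisits ∈ conditioning set.
{WebVisits} satisfies the backdoor criterion.

Yes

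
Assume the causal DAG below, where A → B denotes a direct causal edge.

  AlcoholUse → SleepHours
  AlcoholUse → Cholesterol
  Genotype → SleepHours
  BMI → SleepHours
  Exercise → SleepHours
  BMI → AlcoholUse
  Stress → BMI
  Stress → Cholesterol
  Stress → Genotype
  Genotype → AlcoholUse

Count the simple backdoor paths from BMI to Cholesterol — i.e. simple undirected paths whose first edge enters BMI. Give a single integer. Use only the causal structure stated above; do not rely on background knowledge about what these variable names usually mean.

3

A backdoor path from BMI to Cholesterol is any simple undirected path whose first edge points into BMI (i.e. leaves BMI via a parent).
Parents of BMI: {Stress}.
Enumerating:
  P1: BMI <- Stress -> Genotype -> AlcoholUse -> Cholesterol
  P2: BMI <- Stress -> Genotype -> SleepHours <- AlcoholUse -> Cholesterol
  P3: BMI <- Stress -> Cholesterol
That exhausts the simple backdoor paths. Count: 3.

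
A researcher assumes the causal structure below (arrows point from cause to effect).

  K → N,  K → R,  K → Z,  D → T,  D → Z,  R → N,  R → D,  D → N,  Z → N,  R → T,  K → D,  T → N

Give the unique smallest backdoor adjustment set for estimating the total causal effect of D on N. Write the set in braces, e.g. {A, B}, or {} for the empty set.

{K, R}

Variables eligible for adjustment (non-descendants of D, excluding D and N): {K, R}.
Backdoor paths from D to N:
  P1: D <- K -> R -> T -> N
  P2: D <- K -> R -> N
  P3: D <- K -> Z -> N
  P4: D <- K -> N
  P5: D <- R <- K -> Z -> N
  P6: D <- R <- K -> N
  P7: D <- R -> T -> N
  P8: D <- R -> N
The empty set is not sufficient: P1 (D <- K -> R -> T -> N) has no collider blocking it and no conditioned non-collider, so it is open.
Try {K, R}:
  P1: blocked at fork node K ∈ conditioning set.
  P2: blocked at fork node K ∈ conditioning set.
  P3: blocked at fork node K ∈ conditioning set.
  P4: blocked at fork node K ∈ conditioning set.
  P5: blocked at chain node R ∈ conditioning set.
  P6: blocked at chain node R ∈ conditioning set.
  P7: blocked at fork node R ∈ conditioning set.
  P8: blocked at fork node R ∈ conditioning set.
{K, R} contains no descendant of D and blocks every backdoor path.
Every element of {K, R} is needed (dropping K leaves P3 open; dropping R leaves P7 open), so no proper subset is valid.
Among all size-2 subsets of the eligible variables, only {K, R} blocks every backdoor path, so it is the unique smallest valid adjustment set.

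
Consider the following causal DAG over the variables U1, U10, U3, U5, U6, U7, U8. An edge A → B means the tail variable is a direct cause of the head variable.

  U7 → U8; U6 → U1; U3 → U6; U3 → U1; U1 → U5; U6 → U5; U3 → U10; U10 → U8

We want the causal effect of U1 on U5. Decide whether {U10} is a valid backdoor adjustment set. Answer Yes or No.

No

Backdoor paths from U1 to U5 (paths whose first edge points into U1):
  P1: U1 <- U3 -> U6 -> U5
  P2: U1 <- U6 -> U5
Condition 1 (no descendant of U1 in the set): holds — descendants of U1 are {U5}; none are in {U10}.
Condition 2 (every backdoor path blocked by {U10}):
  P1: open — no interior node is in the conditioning set.
  P2: open — no interior node is in the conditioning set.
{U10} does not satisfy the backdoor criterion.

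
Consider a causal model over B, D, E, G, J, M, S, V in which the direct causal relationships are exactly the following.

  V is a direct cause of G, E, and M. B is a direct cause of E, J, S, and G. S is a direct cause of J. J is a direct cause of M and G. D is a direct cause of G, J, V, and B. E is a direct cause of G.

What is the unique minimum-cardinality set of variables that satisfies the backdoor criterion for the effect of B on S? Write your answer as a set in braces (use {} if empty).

{}

Variables eligible for adjustment (non-descendants of B, excluding B and S): {D, V}.
Backdoor paths from B to S:
  P1: B <- D -> V -> E -> G <- J <- S
  P2: B <- D -> V -> M <- J <- S
  P3: B <- D -> V -> G <- J <- S
  P4: B <- D -> J <- S
  P5: B <- D -> G <- V -> M <- J <- S
  P6: B <- D -> G <- E <- V -> M <- J <- S
  P7: B <- D -> G <- J <- S
Each backdoor path contains an unconditioned collider, so every path is already blocked with the empty conditioning set:
  P1: blocked at collider G (neither it nor any descendant is in the conditioning set).
  P2: blocked at collider M (neither it nor any descendant is in the conditioning set).
  P3: blocked at collider G (neither it nor any descendant is in the conditioning set).
  P4: blocked at collider J (neither it nor any descendant is in the conditioning set).
  P5: blocked at collider G (neither it nor any descendant is in the conditioning set).
  P6: blocked at collider G (neither it nor any descendant is in the conditioning set).
  P7: blocked at collider G (neither it nor any descendant is in the conditioning set).
The empty set is therefore the unique smallest valid set.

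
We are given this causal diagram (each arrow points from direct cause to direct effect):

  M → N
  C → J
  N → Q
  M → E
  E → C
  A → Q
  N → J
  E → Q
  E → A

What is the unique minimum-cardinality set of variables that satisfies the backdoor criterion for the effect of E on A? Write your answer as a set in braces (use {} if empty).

{}

Variables eligible for adjustment (non-descendants of E, excluding E and A): {M, N}.
Backdoor paths from E to A:
  P1: E <- M -> N -> Q <- A
Each backdoor path contains an unconditioned collider, so every path is already blocked with the empty conditioning set:
  P1: blocked at collider Q (neither it nor any descendant is in the conditioning set).
The empty set is therefore the unique smallest valid set.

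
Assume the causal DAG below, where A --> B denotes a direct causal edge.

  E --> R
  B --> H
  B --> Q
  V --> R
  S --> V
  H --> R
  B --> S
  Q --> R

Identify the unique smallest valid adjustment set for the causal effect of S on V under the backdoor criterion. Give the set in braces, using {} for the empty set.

{}

Variables eligible for adjustment (non-descendants of S, excluding S and V): {B, E, H, Q}.
Backdoor paths from S to V:
  P1: S <- B -> H -> R <- V
  P2: S <- B -> Q -> R <- V
Each backdoor path contains an unconditioned collider, so every path is already blocked with the empty conditioning set:
  P1: blocked at collider R (neither it nor any descendant is in the conditioning set).
  P2: blocked at collider R (neither it nor any descendant is in the conditioning set).
The empty set is therefore the unique smallest valid set.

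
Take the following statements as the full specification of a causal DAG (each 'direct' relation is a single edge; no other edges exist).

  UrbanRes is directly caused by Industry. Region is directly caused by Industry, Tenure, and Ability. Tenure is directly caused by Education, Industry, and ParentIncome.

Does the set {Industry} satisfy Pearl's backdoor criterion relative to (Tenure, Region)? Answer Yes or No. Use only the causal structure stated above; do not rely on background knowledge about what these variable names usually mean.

Yes

Backdoor paths from Tenure to Region (paths whose first edge points into Tenure):
  P1: Tenure <- Industry -> Region
Condition 1 (no descendant of Tenure in the set): holds — descendants of Tenure are {Region}; none are in {Industry}.
Condition 2 (every backdoor path blocked by {Industry}):
  P1: blocked at fork node Industry ∈ conditioning set.
{Industry} satisfies the backdoor criterion.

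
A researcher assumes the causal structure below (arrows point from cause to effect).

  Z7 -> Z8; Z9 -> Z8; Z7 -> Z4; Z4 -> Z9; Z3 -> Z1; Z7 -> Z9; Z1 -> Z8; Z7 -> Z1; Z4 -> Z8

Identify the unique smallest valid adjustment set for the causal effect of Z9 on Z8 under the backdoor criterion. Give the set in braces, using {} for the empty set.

{Z4, Z7}

Variables eligible for adjustment (non-descendants of Z9, excluding Z9 and Z8): {Z1, Z3, Z4, Z7}.
Backdoor paths from Z9 to Z8:
  P1: Z9 <- Z7 -> Z1 -> Z8
  P2: Z9 <- Z7 -> Z4 -> Z8
  P3: Z9 <- Z7 -> Z8
  P4: Z9 <- Z4 <- Z7 -> Z1 -> Z8
  P5: Z9 <- Z4 <- Z7 -> Z8
  P6: Z9 <- Z4 -> Z8
The empty set is not sufficient: P1 (Z9 <- Z7 -> Z1 -> Z8) has no collider blocking it and no conditioned non-collider, so it is open.
Try {Z4, Z7}:
  P1: blocked at fork node Z7 ∈ conditioning set.
  P2: blocked at fork node Z7 ∈ conditioning set.
  P3: blocked at fork node Z7 ∈ conditioning set.
  P4: blocked at chain node Z4 ∈ conditioning set.
  P5: blocked at chain node Z4 ∈ conditioning set.
  P6: blocked at fork node Z4 ∈ conditioning set.
{Z4, Z7} contains no descendant of Z9 and blocks every backdoor path.
Every element of {Z4, Z7} is needed (dropping Z4 leaves P6 open; dropping Z7 leaves P1 open), so no proper subset is valid.
Among all size-2 subsets of the eligible variables, only {Z4, Z7} blocks every backdoor path, so it is the unique smallest valid adjustment set.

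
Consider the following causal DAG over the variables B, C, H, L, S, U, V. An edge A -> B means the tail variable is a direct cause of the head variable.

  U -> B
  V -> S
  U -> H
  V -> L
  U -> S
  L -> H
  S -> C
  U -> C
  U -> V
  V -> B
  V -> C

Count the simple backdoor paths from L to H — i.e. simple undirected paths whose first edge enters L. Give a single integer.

A backdoor path from L to H is any simple undirected path whose first edge points into L (i.e. leaves L via a parent).
Parents of L: {V}.
Enumerating:
  P1: L <- V <- U -> H
  P2: L <- V -> B <- U -> H
  P3: L <- V -> S <- U -> H
  P4: L <- V -> S -> C <- U -> H
  P5: L <- V -> C <- U -> H
  P6: L <- V -> C <- S <- U -> H
That exhausts the simple backdoor paths. Count: 6.

6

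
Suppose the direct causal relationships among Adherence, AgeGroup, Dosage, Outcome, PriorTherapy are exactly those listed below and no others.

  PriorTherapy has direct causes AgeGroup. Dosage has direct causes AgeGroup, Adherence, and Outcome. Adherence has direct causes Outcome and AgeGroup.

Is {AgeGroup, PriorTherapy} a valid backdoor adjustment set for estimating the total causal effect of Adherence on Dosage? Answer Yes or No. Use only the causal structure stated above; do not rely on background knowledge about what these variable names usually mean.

No

Backdoor paths from Adherence to Dosage (paths whose first edge points into Adherence):
  P1: Adherence <- Outcome -> Dosage
  P2: Adherence <- AgeGroup -> Dosage
Condition 1 (no descendant of Adherence in the set): holds — descendants of Adherence are {Dosage}; none are in {AgeGroup, PriorTherapy}.
Condition 2 (every backdoor path blocked by {AgeGroup, PriorTherapy}):
  P1: open — no interior node is in the conditioning set.
  P2: blocked at fork node AgeGroup ∈ conditioning set.
{AgeGroup, PriorTherapy} does not satisfy the backdoor criterion.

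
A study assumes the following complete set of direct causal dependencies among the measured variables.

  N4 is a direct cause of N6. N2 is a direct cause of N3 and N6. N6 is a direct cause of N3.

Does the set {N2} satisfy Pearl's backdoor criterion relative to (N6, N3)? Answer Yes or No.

Backdoor paths from N6 to N3 (paths whose first edge points into N6):
  P1: N6 <- N2 -> N3
Condition 1 (no descendant of N6 in the set): holds — descendants of N6 are {N3}; none are in {N2}.
Condition 2 (every backdoor path blocked by {N2}):
  P1: blocked at fork node N2 ∈ conditioning set.
{N2} satisfies the backdoor criterion.

Yes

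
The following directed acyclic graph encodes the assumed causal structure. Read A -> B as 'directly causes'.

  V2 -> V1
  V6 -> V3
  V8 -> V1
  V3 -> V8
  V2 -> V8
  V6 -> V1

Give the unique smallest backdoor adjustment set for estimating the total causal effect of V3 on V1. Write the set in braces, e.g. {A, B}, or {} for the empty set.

{V6}

Variables eligible for adjustment (non-descendants of V3, excluding V3 and V1): {V2, V6}.
Backdoor paths from V3 to V1:
  P1: V3 <- V6 -> V1
The empty set is not sufficient: P1 (V3 <- V6 -> V1) has no collider blocking it and no conditioned non-collider, so it is open.
Try {V6}:
  P1: blocked at fork node V6 ∈ conditioning set.
{V6} contains no descendant of V3 and blocks every backdoor path.
No other singleton works — e.g. {V2} leaves P1 open — so {V6} is the unique smallest valid adjustment set.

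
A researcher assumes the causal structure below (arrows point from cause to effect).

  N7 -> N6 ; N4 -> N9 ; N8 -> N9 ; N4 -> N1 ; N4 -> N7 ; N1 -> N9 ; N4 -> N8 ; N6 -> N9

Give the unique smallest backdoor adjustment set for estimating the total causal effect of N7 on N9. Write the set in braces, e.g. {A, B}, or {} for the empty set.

{N4}

Variables eligible for adjustment (non-descendants of N7, excluding N7 and N9): {N1, N4, N8}.
Backdoor paths from N7 to N9:
  P1: N7 <- N4 -> N8 -> N9
  P2: N7 <- N4 -> N1 -> N9
  P3: N7 <- N4 -> N9
The empty set is not sufficient: P1 (N7 <- N4 -> N8 -> N9) has no collider blocking it and no conditioned non-collider, so it is open.
Try {N4}:
  P1: blocked at fork node N4 ∈ conditioning set.
  P2: blocked at fork node N4 ∈ conditioning set.
  P3: blocked at fork node N4 ∈ conditioning set.
{N4} contains no descendant of N7 and blocks every backdoor path.
No other singleton works — e.g. {N8} leaves P2 open — so {N4} is the unique smallest valid adjustment set.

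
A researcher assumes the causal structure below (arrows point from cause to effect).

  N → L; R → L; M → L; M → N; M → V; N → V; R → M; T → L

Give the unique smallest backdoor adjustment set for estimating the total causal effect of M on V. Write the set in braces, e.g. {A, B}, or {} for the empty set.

{}

Variables eligible for adjustment (non-descendants of M, excluding M and V): {R, T}.
Backdoor paths from M to V:
  P1: M <- R -> L <- N -> V
Each backdoor path contains an unconditioned collider, so every path is already blocked with the empty conditioning set:
  P1: blocked at collider L (neither it nor any descendant is in the conditioning set).
The empty set is therefore the unique smallest valid set.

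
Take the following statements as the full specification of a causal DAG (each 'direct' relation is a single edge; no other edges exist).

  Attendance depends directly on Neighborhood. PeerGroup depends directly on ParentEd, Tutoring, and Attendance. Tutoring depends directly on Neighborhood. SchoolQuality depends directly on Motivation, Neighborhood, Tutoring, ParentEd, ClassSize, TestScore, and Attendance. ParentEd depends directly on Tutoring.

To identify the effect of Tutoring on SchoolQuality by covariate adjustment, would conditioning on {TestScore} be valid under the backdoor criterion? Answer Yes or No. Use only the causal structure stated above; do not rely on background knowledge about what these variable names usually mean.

No

Backdoor paths from Tutoring to SchoolQuality (paths whose first edge points into Tutoring):
  P1: Tutoring <- Neighborhood -> Attendance -> PeerGroup <- ParentEd -> SchoolQuality
  P2: Tutoring <- Neighborhood -> Attendance -> SchoolQuality
  P3: Tutoring <- Neighborhood -> SchoolQuality
Condition 1 (no descendant of Tutoring in the set): holds — descendants of Tutoring are {ParentEd, PeerGroup, SchoolQuality}; none are in {TestScore}.
Condition 2 (every backdoor path blocked by {TestScore}):
  P1: blocked at collider PeerGroup (neither it nor any descendant is in the conditioning set).
  P2: open — no interior node is in the conditioning set.
  P3: open — no interior node is in the conditioning set.
{TestScore} does not satisfy the backdoor criterion.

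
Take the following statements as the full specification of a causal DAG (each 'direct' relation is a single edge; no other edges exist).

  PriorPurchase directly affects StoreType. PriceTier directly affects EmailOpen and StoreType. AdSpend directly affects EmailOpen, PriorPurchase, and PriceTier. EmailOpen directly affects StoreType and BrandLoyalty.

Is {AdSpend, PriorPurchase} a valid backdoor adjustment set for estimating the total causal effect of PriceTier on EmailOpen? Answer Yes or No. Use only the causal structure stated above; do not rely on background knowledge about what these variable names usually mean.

Backdoor paths from PriceTier to EmailOpen (paths whose first edge points into PriceTier):
  P1: PriceTier <- AdSpend -> PriorPurchase -> StoreType <- EmailOpen
  P2: PriceTier <- AdSpend -> EmailOpen
Condition 1 (no descendant of PriceTier in the set): holds — descendants of PriceTier are {BrandLoyalty, EmailOpen, StoreType}; none are in {AdSpend, PriorPurchase}.
Condition 2 (every backdoor path blocked by {AdSpend, PriorPurchase}):
  P1: blocked at fork node AdSpend ∈ conditioning set.
  P2: blocked at fork node AdSpend ∈ conditioning set.
{AdSpend, PriorPurchase} satisfies the backdoor criterion.

Yes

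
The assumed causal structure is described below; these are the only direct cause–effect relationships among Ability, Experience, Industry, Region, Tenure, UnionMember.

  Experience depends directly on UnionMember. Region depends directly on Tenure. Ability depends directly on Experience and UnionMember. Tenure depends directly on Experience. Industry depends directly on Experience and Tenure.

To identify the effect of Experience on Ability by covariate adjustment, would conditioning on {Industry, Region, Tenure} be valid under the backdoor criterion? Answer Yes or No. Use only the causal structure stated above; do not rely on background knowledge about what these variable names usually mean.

Backdoor paths from Experience to Ability (paths whose first edge points into Experience):
  P1: Experience <- UnionMember -> Ability
Condition 1 (no descendant of Experience in the set): FAILS — Industry, Region, and Tenure are descendants of Experience.
Condition 2 (every backdoor path blocked by {Industry, Region, Tenure}):
  P1: open — no interior node is in the conditioning set.
{Industry, Region, Tenure} does not satisfy the backdoor criterion.

No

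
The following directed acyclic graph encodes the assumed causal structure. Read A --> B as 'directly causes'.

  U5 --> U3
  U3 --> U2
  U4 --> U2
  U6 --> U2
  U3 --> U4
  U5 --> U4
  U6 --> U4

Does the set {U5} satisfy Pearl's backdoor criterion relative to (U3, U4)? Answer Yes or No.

Backdoor paths from U3 to U4 (paths whose first edge points into U3):
  P1: U3 <- U5 -> U4
Condition 1 (no descendant of U3 in the set): holds — descendants of U3 are {U2, U4}; none are in {U5}.
Condition 2 (every backdoor path blocked by {U5}):
  P1: blocked at fork node U5 ∈ conditioning set.
{U5} satisfies the backdoor criterion.

Yes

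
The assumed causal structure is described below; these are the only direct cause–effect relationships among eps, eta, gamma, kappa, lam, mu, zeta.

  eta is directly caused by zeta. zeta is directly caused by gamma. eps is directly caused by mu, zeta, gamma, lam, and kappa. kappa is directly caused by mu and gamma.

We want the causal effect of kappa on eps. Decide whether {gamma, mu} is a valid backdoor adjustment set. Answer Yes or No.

Backdoor paths from kappa to eps (paths whose first edge points into kappa):
  P1: kappa <- gamma -> zeta -> eps
  P2: kappa <- gamma -> eps
  P3: kappa <- mu -> eps
Condition 1 (no descendant of kappa in the set): holds — descendants of kappa are {eps}; none are in {gamma, mu}.
Condition 2 (every backdoor path blocked by {gamma, mu}):
  P1: blocked at fork node gamma ∈ conditioning set.
  P2: blocked at fork node gamma ∈ conditioning set.
  P3: blocked at fork node mu ∈ conditioning set.
{gamma, mu} satisfies the backdoor criterion.

Yes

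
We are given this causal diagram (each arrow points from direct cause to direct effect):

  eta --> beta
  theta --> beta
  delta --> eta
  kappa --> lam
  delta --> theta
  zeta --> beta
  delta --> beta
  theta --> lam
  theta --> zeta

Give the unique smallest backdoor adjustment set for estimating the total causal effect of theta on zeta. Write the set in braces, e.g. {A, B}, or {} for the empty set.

{}

Variables eligible for adjustment (non-descendants of theta, excluding theta and zeta): {delta, eta, kappa}.
Backdoor paths from theta to zeta:
  P1: theta <- delta -> eta -> beta <- zeta
  P2: theta <- delta -> beta <- zeta
Each backdoor path contains an unconditioned collider, so every path is already blocked with the empty conditioning set:
  P1: blocked at collider beta (neither it nor any descendant is in the conditioning set).
  P2: blocked at collider beta (neither it nor any descendant is in the conditioning set).
The empty set is therefore the unique smallest valid set.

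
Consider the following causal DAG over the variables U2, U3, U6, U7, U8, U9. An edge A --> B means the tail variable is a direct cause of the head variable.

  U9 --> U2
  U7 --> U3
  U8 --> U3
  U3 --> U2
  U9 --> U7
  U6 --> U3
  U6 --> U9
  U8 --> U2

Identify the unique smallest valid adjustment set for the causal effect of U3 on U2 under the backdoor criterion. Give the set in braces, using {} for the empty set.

Variables eligible for adjustment (non-descendants of U3, excluding U3 and U2): {U6, U7, U8, U9}.
Backdoor paths from U3 to U2:
  P1: U3 <- U6 -> U9 -> U2
  P2: U3 <- U7 <- U9 -> U2
  P3: U3 <- U8 -> U2
The empty set is not sufficient: P1 (U3 <- U6 -> U9 -> U2) has no collider blocking it and no conditioned non-collider, so it is open.
Try {U8, U9}:
  P1: blocked at chain node U9 ∈ conditioning set.
  P2: blocked at fork node U9 ∈ conditioning set.
  P3: blocked at fork node U8 ∈ conditioning set.
{U8, U9} contains no descendant of U3 and blocks every backdoor path.
Every element of {U8, U9} is needed (dropping U8 leaves P3 open; dropping U9 leaves P1 open), so no proper subset is valid.
Among all size-2 subsets of the eligible variables, only {U8, U9} blocks every backdoor path, so it is the unique smallest valid adjustment set.

{U8, U9}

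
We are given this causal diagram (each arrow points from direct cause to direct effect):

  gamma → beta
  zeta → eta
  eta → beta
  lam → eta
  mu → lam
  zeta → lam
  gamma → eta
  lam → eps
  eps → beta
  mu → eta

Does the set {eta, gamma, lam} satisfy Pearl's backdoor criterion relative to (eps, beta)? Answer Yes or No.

Backdoor paths from eps to beta (paths whose first edge points into eps):
  P1: eps <- lam <- mu -> eta <- gamma -> beta
  P2: eps <- lam <- mu -> eta -> beta
  P3: eps <- lam <- zeta -> eta <- gamma -> beta
  P4: eps <- lam <- zeta -> eta -> beta
  P5: eps <- lam -> eta <- gamma -> beta
  P6: eps <- lam -> eta -> beta
Condition 1 (no descendant of eps in the set): holds — descendants of eps are {beta}; none are in {eta, gamma, lam}.
Condition 2 (every backdoor path blocked by {eta, gamma, lam}):
  P1: blocked at chain node lam ∈ conditioning set.
  P2: blocked at chain node lam ∈ conditioning set.
  P3: blocked at chain node lam ∈ conditioning set.
  P4: blocked at chain node lam ∈ conditioning set.
  P5: blocked at fork node lam ∈ conditioning set.
  P6: blocked at fork node lam ∈ conditioning set.
{eta, gamma, lam} satisfies the backdoor criterion.

Yes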